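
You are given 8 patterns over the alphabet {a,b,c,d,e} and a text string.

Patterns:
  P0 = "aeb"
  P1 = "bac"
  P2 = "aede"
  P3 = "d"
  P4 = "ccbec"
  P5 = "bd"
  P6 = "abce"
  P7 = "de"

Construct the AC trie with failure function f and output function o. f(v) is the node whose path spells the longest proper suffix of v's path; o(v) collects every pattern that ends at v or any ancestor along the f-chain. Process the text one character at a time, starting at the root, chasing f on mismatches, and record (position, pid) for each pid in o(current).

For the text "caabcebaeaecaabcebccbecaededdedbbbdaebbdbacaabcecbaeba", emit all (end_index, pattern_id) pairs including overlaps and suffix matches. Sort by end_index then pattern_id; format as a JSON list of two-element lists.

Build:
Trie (insert patterns):
  0='ε' goto a→1 b→4 c→10 d→9
  1='a' goto b→16 e→2
  2='ae' goto b→3 d→7
  3='aeb' goto ·  [P0 ends]
  4='b' goto a→5 d→15
  5='ba' goto c→6
  6='bac' goto ·  [P1 ends]
  7='aed' goto e→8
  8='aede' goto ·  [P2 ends]
  9='d' goto e→19  [P3 ends]
  10='c' goto c→11
  11='cc' goto b→12
  12='ccb' goto e→13
  13='ccbe' goto c→14
  14='ccbec' goto ·  [P4 ends]
  15='bd' goto ·  [P5 ends]
  16='ab' goto c→17
  17='abc' goto e→18
  18='abce' goto ·  [P6 ends]
  19='de' goto ·  [P7 ends]

BFS fail/out derivation:
  fail(1) 'a': from fail(0)=0 chase 'a': 0 ⇒ 0;  out=∅∪out(0)=∅
  fail(4) 'b': from fail(0)=0 chase 'b': 0 ⇒ 0;  out=∅∪out(0)=∅
  fail(9) 'd': from fail(0)=0 chase 'd': 0 ⇒ 0;  out={3}∪out(0)={3}
  fail(10) 'c': from fail(0)=0 chase 'c': 0 ⇒ 0;  out=∅∪out(0)=∅
  fail(2) 'ae': from fail(1)=0 chase 'e': 0 ⇒ 0;  out=∅∪out(0)=∅
  fail(5) 'ba': from fail(4)=0 chase 'a': 0 ⇒ 1;  out=∅∪out(1)=∅
  fail(11) 'cc': from fail(10)=0 chase 'c': 0 ⇒ 10;  out=∅∪out(10)=∅
  fail(15) 'bd': from fail(4)=0 chase 'd': 0 ⇒ 9;  out={5}∪out(9)={3,5}
  fail(16) 'ab': from fail(1)=0 chase 'b': 0 ⇒ 4;  out=∅∪out(4)=∅
  fail(19) 'de': from fail(9)=0 chase 'e': 0 ⇒ 0;  out={7}∪out(0)={7}
  fail(3) 'aeb': from fail(2)=0 chase 'b': 0 ⇒ 4;  out={0}∪out(4)={0}
  fail(6) 'bac': from fail(5)=1 chase 'c': 1→0 ⇒ 10;  out={1}∪out(10)={1}
  fail(7) 'aed': from fail(2)=0 chase 'd': 0 ⇒ 9;  out=∅∪out(9)={3}
  fail(12) 'ccb': from fail(11)=10 chase 'b': 10→0 ⇒ 4;  out=∅∪out(4)=∅
  fail(17) 'abc': from fail(16)=4 chase 'c': 4→0 ⇒ 10;  out=∅∪out(10)=∅
  fail(8) 'aede': from fail(7)=9 chase 'e': 9 ⇒ 19;  out={2}∪out(19)={2,7}
  fail(13) 'ccbe': from fail(12)=4 chase 'e': 4→0 ⇒ 0;  out=∅∪out(0)=∅
  fail(18) 'abce': from fail(17)=10 chase 'e': 10→0 ⇒ 0;  out={6}∪out(0)={6}
  fail(14) 'ccbec': from fail(13)=0 chase 'c': 0 ⇒ 10;  out={4}∪out(10)={4}

Run:
[0] read 'c'  n0⇒n10
[1] read 'a'  n10⇒n1 ·f
[2] read 'a'  n1⇒n1 ·f
[3] read 'b'  n1⇒n16
[4] read 'c'  n16⇒n17
[5] read 'e'  n17⇒n18  emit P6@[2:5]
[6] read 'b'  n18⇒n4 ·f
[7] read 'a'  n4⇒n5
[8] read 'e'  n5⇒n2 ·f
[9] read 'a'  n2⇒n1 ·f
[10] read 'e'  n1⇒n2
[11] read 'c'  n2⇒n10 ·f
[12] read 'a'  n10⇒n1 ·f
[13] read 'a'  n1⇒n1 ·f
[14] read 'b'  n1⇒n16
[15] read 'c'  n16⇒n17
[16] read 'e'  n17⇒n18  emit P6@[13:16]
[17] read 'b'  n18⇒n4 ·f
[18] read 'c'  n4⇒n10 ·f
[19] read 'c'  n10⇒n11
[20] read 'b'  n11⇒n12
[21] read 'e'  n12⇒n13
[22] read 'c'  n13⇒n14  emit P4@[18:22]
[23] read 'a'  n14⇒n1 ·f
[24] read 'e'  n1⇒n2
[25] read 'd'  n2⇒n7  emit P3@[25:25]
[26] read 'e'  n7⇒n8  emit P2@[23:26],P7@[25:26]
[27] read 'd'  n8⇒n9 ·f  emit P3@[27:27]
[28] read 'd'  n9⇒n9 ·f  emit P3@[28:28]
[29] read 'e'  n9⇒n19  emit P7@[28:29]
[30] read 'd'  n19⇒n9 ·f  emit P3@[30:30]
[31] read 'b'  n9⇒n4 ·f
[32] read 'b'  n4⇒n4 ·f
[33] read 'b'  n4⇒n4 ·f
[34] read 'd'  n4⇒n15  emit P3@[34:34],P5@[33:34]
[35] read 'a'  n15⇒n1 ·f
[36] read 'e'  n1⇒n2
[37] read 'b'  n2⇒n3  emit P0@[35:37]
[38] read 'b'  n3⇒n4 ·f
[39] read 'd'  n4⇒n15  emit P3@[39:39],P5@[38:39]
[40] read 'b'  n15⇒n4 ·f
[41] read 'a'  n4⇒n5
[42] read 'c'  n5⇒n6  emit P1@[40:42]
[43] read 'a'  n6⇒n1 ·f
[44] read 'a'  n1⇒n1 ·f
[45] read 'b'  n1⇒n16
[46] read 'c'  n16⇒n17
[47] read 'e'  n17⇒n18  emit P6@[44:47]
[48] read 'c'  n18⇒n10 ·f
[49] read 'b'  n10⇒n4 ·f
[50] read 'a'  n4⇒n5
[51] read 'e'  n5⇒n2 ·f
[52] read 'b'  n2⇒n3  emit P0@[50:52]
[53] read 'a'  n3⇒n5 ·f

Result: [[5,6],[16,6],[22,4],[25,3],[26,2],[26,7],[27,3],[28,3],[29,7],[30,3],[34,3],[34,5],[37,0],[39,3],[39,5],[42,1],[47,6],[52,0]]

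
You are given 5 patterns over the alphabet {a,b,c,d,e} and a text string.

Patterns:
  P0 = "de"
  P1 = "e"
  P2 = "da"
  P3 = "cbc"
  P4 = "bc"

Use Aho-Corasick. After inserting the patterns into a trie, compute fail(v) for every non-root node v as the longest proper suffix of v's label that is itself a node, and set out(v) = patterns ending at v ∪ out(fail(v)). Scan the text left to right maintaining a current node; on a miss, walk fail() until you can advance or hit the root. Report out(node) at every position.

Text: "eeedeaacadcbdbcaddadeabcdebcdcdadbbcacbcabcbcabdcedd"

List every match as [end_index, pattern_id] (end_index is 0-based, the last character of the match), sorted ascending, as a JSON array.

Build:
Trie nodes:
  0='ε' goto b→8 c→5 d→1 e→3
  1='d' goto a→4 e→2
  2='de' goto ·  ←P0
  3='e' goto ·  ←P1
  4='da' goto ·  ←P2
  5='c' goto b→6
  6='cb' goto c→7
  7='cbc' goto ·  ←P3
  8='b' goto c→9
  9='bc' goto ·  ←P4

BFS fail/out derivation:
  n1('d'): parent n0 fail=0; on 'd' 0 → fail=0;  out ∅∪∅=∅
  n3('e'): parent n0 fail=0; on 'e' 0 → fail=0;  out {1}∪∅={1}
  n5('c'): parent n0 fail=0; on 'c' 0 → fail=0;  out ∅∪∅=∅
  n8('b'): parent n0 fail=0; on 'b' 0 → fail=0;  out ∅∪∅=∅
  n2('de'): parent n1 fail=0; on 'e' 0 → fail=3;  out {0}∪{1}={0,1}
  n4('da'): parent n1 fail=0; on 'a' 0 → fail=0;  out {2}∪∅={2}
  n6('cb'): parent n5 fail=0; on 'b' 0 → fail=8;  out ∅∪∅=∅
  n9('bc'): parent n8 fail=0; on 'c' 0 → fail=5;  out {4}∪∅={4}
  n7('cbc'): parent n6 fail=8; on 'c' 8 → fail=9;  out {3}∪{4}={3,4}

Scan:
i=0 'e': node 0→3  ** P1@[0:0]
i=1 'e': node 3→3 (via fail)  ** P1@[1:1]
i=2 'e': node 3→3 (via fail)  ** P1@[2:2]
i=3 'd': node 3→1 (via fail)
i=4 'e': node 1→2  ** P0@[3:4],P1@[4:4]
i=5 'a': node 2→0 (via fail)
i=6 'a': node 0→0
i=7 'c': node 0→5
i=8 'a': node 5→0 (via fail)
i=9 'd': node 0→1
i=10 'c': node 1→5 (via fail)
i=11 'b': node 5→6
i=12 'd': node 6→1 (via fail)
i=13 'b': node 1→8 (via fail)
i=14 'c': node 8→9  ** P4@[13:14]
i=15 'a': node 9→0 (via fail)
i=16 'd': node 0→1
i=17 'd': node 1→1 (via fail)
i=18 'a': node 1→4  ** P2@[17:18]
i=19 'd': node 4→1 (via fail)
i=20 'e': node 1→2  ** P0@[19:20],P1@[20:20]
i=21 'a': node 2→0 (via fail)
i=22 'b': node 0→8
i=23 'c': node 8→9  ** P4@[22:23]
i=24 'd': node 9→1 (via fail)
i=25 'e': node 1→2  ** P0@[24:25],P1@[25:25]
i=26 'b': node 2→8 (via fail)
i=27 'c': node 8→9  ** P4@[26:27]
i=28 'd': node 9→1 (via fail)
i=29 'c': node 1→5 (via fail)
i=30 'd': node 5→1 (via fail)
i=31 'a': node 1→4  ** P2@[30:31]
i=32 'd': node 4→1 (via fail)
i=33 'b': node 1→8 (via fail)
i=34 'b': node 8→8 (via fail)
i=35 'c': node 8→9  ** P4@[34:35]
i=36 'a': node 9→0 (via fail)
i=37 'c': node 0→5
i=38 'b': node 5→6
i=39 'c': node 6→7  ** P3@[37:39],P4@[38:39]
i=40 'a': node 7→0 (via fail)
i=41 'b': node 0→8
i=42 'c': node 8→9  ** P4@[41:42]
i=43 'b': node 9→6 (via fail)
i=44 'c': node 6→7  ** P3@[42:44],P4@[43:44]
i=45 'a': node 7→0 (via fail)
i=46 'b': node 0→8
i=47 'd': node 8→1 (via fail)
i=48 'c': node 1→5 (via fail)
i=49 'e': node 5→3 (via fail)  ** P1@[49:49]
i=50 'd': node 3→1 (via fail)
i=51 'd': node 1→1 (via fail)

Matches: [[0,1],[1,1],[2,1],[4,0],[4,1],[14,4],[18,2],[20,0],[20,1],[23,4],[25,0],[25,1],[27,4],[31,2],[35,4],[39,3],[39,4],[42,4],[44,3],[44,4],[49,1]]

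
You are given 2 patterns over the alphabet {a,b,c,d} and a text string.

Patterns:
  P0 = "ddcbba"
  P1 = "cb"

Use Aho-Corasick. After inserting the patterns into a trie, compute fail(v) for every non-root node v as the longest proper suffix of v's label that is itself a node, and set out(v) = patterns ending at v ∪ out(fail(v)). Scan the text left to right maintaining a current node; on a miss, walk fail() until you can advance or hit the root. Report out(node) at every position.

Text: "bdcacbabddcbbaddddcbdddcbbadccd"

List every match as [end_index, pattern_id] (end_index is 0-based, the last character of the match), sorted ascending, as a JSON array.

Build automaton:
Trie (insert patterns):
  n0 'ε': c→7 d→1
  n1 'd': d→2
  n2 'dd': c→3
  n3 'ddc': b→4
  n4 'ddcb': b→5
  n5 'ddcbb': a→6
  n6 'ddcbba': ·  [P0 ends]
  n7 'c': b→8
  n8 'cb': ·  [P1 ends]

Failure links (BFS by depth):
  fail(1) 'd': from fail(0)=0 chase 'd': 0 ⇒ 0;  out=∅∪out(0)=∅
  fail(7) 'c': from fail(0)=0 chase 'c': 0 ⇒ 0;  out=∅∪out(0)=∅
  fail(2) 'dd': from fail(1)=0 chase 'd': 0 ⇒ 1;  out=∅∪out(1)=∅
  fail(8) 'cb': from fail(7)=0 chase 'b': 0 ⇒ 0;  out={1}∪out(0)={1}
  fail(3) 'ddc': from fail(2)=1 chase 'c': 1→0 ⇒ 7;  out=∅∪out(7)=∅
  fail(4) 'ddcb': from fail(3)=7 chase 'b': 7 ⇒ 8;  out=∅∪out(8)={1}
  fail(5) 'ddcbb': from fail(4)=8 chase 'b': 8→0 ⇒ 0;  out=∅∪out(0)=∅
  fail(6) 'ddcbba': from fail(5)=0 chase 'a': 0 ⇒ 0;  out={0}∪out(0)={0}

Text stream:
pos 0 'b': at 0
pos 1 'd': at 1
pos 2 'c': at 7 ·f
pos 3 'a': at 0 ·f
pos 4 'c': at 7
pos 5 'b': at 8  emit P1@[4:5]
pos 6 'a': at 0 ·f
pos 7 'b': at 0
pos 8 'd': at 1
pos 9 'd': at 2
pos 10 'c': at 3
pos 11 'b': at 4  emit P1@[10:11]
pos 12 'b': at 5
pos 13 'a': at 6  emit P0@[8:13]
pos 14 'd': at 1 ·f
pos 15 'd': at 2
pos 16 'd': at 2 ·f
pos 17 'd': at 2 ·f
pos 18 'c': at 3
pos 19 'b': at 4  emit P1@[18:19]
pos 20 'd': at 1 ·f
pos 21 'd': at 2
pos 22 'd': at 2 ·f
pos 23 'c': at 3
pos 24 'b': at 4  emit P1@[23:24]
pos 25 'b': at 5
pos 26 'a': at 6  emit P0@[21:26]
pos 27 'd': at 1 ·f
pos 28 'c': at 7 ·f
pos 29 'c': at 7 ·f
pos 30 'd': at 1 ·f

Result: [[5,1],[11,1],[13,0],[19,1],[24,1],[26,0]]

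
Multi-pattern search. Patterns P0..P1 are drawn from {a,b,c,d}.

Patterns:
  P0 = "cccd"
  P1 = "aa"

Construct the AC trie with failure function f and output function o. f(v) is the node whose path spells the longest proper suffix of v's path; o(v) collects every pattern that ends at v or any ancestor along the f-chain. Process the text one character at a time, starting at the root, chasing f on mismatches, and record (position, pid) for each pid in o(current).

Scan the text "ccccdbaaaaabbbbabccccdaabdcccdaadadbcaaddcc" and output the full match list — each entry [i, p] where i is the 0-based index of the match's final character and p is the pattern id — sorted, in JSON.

Build automaton:
Trie (insert patterns):
  n0 'ε': a→5 c→1
  n1 'c': c→2
  n2 'cc': c→3
  n3 'ccc': d→4
  n4 'cccd': ·  ←P0
  n5 'a': a→6
  n6 'aa': ·  ←P1

Failure links (BFS by depth):
  fail(1) 'c': from fail(0)=0 chase 'c': 0 ⇒ 0;  out=∅∪out(0)=∅
  fail(5) 'a': from fail(0)=0 chase 'a': 0 ⇒ 0;  out=∅∪out(0)=∅
  fail(2) 'cc': from fail(1)=0 chase 'c': 0 ⇒ 1;  out=∅∪out(1)=∅
  fail(6) 'aa': from fail(5)=0 chase 'a': 0 ⇒ 5;  out={1}∪out(5)={1}
  fail(3) 'ccc': from fail(2)=1 chase 'c': 1 ⇒ 2;  out=∅∪out(2)=∅
  fail(4) 'cccd': from fail(3)=2 chase 'd': 2→1→0 ⇒ 0;  out={0}∪out(0)={0}

Scan:
[0] read 'c'  n0⇒n1
[1] read 'c'  n1⇒n2
[2] read 'c'  n2⇒n3
[3] read 'c'  n3⇒n3 ·f
[4] read 'd'  n3⇒n4  → match P0@[1:4]
[5] read 'b'  n4⇒n0 ·f
[6] read 'a'  n0⇒n5
[7] read 'a'  n5⇒n6  → match P1@[6:7]
[8] read 'a'  n6⇒n6 ·f  → match P1@[7:8]
[9] read 'a'  n6⇒n6 ·f  → match P1@[8:9]
[10] read 'a'  n6⇒n6 ·f  → match P1@[9:10]
[11] read 'b'  n6⇒n0 ·f
[12] read 'b'  n0⇒n0
[13] read 'b'  n0⇒n0
[14] read 'b'  n0⇒n0
[15] read 'a'  n0⇒n5
[16] read 'b'  n5⇒n0 ·f
[17] read 'c'  n0⇒n1
[18] read 'c'  n1⇒n2
[19] read 'c'  n2⇒n3
[20] read 'c'  n3⇒n3 ·f
[21] read 'd'  n3⇒n4  → match P0@[18:21]
[22] read 'a'  n4⇒n5 ·f
[23] read 'a'  n5⇒n6  → match P1@[22:23]
[24] read 'b'  n6⇒n0 ·f
[25] read 'd'  n0⇒n0
[26] read 'c'  n0⇒n1
[27] read 'c'  n1⇒n2
[28] read 'c'  n2⇒n3
[29] read 'd'  n3⇒n4  → match P0@[26:29]
[30] read 'a'  n4⇒n5 ·f
[31] read 'a'  n5⇒n6  → match P1@[30:31]
[32] read 'd'  n6⇒n0 ·f
[33] read 'a'  n0⇒n5
[34] read 'd'  n5⇒n0 ·f
[35] read 'b'  n0⇒n0
[36] read 'c'  n0⇒n1
[37] read 'a'  n1⇒n5 ·f
[38] read 'a'  n5⇒n6  → match P1@[37:38]
[39] read 'd'  n6⇒n0 ·f
[40] read 'd'  n0⇒n0
[41] read 'c'  n0⇒n1
[42] read 'c'  n1⇒n2

Matches: [[4,0],[7,1],[8,1],[9,1],[10,1],[21,0],[23,1],[29,0],[31,1],[38,1]]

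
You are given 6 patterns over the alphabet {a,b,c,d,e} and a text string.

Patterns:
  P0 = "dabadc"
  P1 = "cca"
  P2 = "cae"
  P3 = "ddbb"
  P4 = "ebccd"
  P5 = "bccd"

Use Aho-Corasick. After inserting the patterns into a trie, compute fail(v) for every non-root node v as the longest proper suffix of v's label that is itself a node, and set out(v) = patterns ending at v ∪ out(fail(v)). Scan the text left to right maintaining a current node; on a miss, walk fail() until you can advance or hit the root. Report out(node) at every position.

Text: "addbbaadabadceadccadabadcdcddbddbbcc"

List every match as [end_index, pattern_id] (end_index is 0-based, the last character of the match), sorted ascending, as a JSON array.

Construct AC machine:
Trie (insert patterns):
  0='ε' goto b→20 c→7 d→1 e→15
  1='d' goto a→2 d→12
  2='da' goto b→3
  3='dab' goto a→4
  4='daba' goto d→5
  5='dabad' goto c→6
  6='dabadc' goto ·  ←P0
  7='c' goto a→10 c→8
  8='cc' goto a→9
  9='cca' goto ·  ←P1
  10='ca' goto e→11
  11='cae' goto ·  ←P2
  12='dd' goto b→13
  13='ddb' goto b→14
  14='ddbb' goto ·  ←P3
  15='e' goto b→16
  16='eb' goto c→17
  17='ebc' goto c→18
  18='ebcc' goto d→19
  19='ebccd' goto ·  ←P4
  20='b' goto c→21
  21='bc' goto c→22
  22='bcc' goto d→23
  23='bccd' goto ·  ←P5

Failure links (BFS by depth):
  fail(1) 'd': from fail(0)=0 chase 'd': 0 ⇒ 0;  out=∅∪out(0)=∅
  fail(7) 'c': from fail(0)=0 chase 'c': 0 ⇒ 0;  out=∅∪out(0)=∅
  fail(15) 'e': from fail(0)=0 chase 'e': 0 ⇒ 0;  out=∅∪out(0)=∅
  fail(20) 'b': from fail(0)=0 chase 'b': 0 ⇒ 0;  out=∅∪out(0)=∅
  fail(2) 'da': from fail(1)=0 chase 'a': 0 ⇒ 0;  out=∅∪out(0)=∅
  fail(8) 'cc': from fail(7)=0 chase 'c': 0 ⇒ 7;  out=∅∪out(7)=∅
  fail(10) 'ca': from fail(7)=0 chase 'a': 0 ⇒ 0;  out=∅∪out(0)=∅
  fail(12) 'dd': from fail(1)=0 chase 'd': 0 ⇒ 1;  out=∅∪out(1)=∅
  fail(16) 'eb': from fail(15)=0 chase 'b': 0 ⇒ 20;  out=∅∪out(20)=∅
  fail(21) 'bc': from fail(20)=0 chase 'c': 0 ⇒ 7;  out=∅∪out(7)=∅
  fail(3) 'dab': from fail(2)=0 chase 'b': 0 ⇒ 20;  out=∅∪out(20)=∅
  fail(9) 'cca': from fail(8)=7 chase 'a': 7 ⇒ 10;  out={1}∪out(10)={1}
  fail(11) 'cae': from fail(10)=0 chase 'e': 0 ⇒ 15;  out={2}∪out(15)={2}
  fail(13) 'ddb': from fail(12)=1 chase 'b': 1→0 ⇒ 20;  out=∅∪out(20)=∅
  fail(17) 'ebc': from fail(16)=20 chase 'c': 20 ⇒ 21;  out=∅∪out(21)=∅
  fail(22) 'bcc': from fail(21)=7 chase 'c': 7 ⇒ 8;  out=∅∪out(8)=∅
  fail(4) 'daba': from fail(3)=20 chase 'a': 20→0 ⇒ 0;  out=∅∪out(0)=∅
  fail(14) 'ddbb': from fail(13)=20 chase 'b': 20→0 ⇒ 20;  out={3}∪out(20)={3}
  fail(18) 'ebcc': from fail(17)=21 chase 'c': 21 ⇒ 22;  out=∅∪out(22)=∅
  fail(23) 'bccd': from fail(22)=8 chase 'd': 8→7→0 ⇒ 1;  out={5}∪out(1)={5}
  fail(5) 'dabad': from fail(4)=0 chase 'd': 0 ⇒ 1;  out=∅∪out(1)=∅
  fail(19) 'ebccd': from fail(18)=22 chase 'd': 22 ⇒ 23;  out={4}∪out(23)={4,5}
  fail(6) 'dabadc': from fail(5)=1 chase 'c': 1→0 ⇒ 7;  out={0}∪out(7)={0}

Scan:
[0] read 'a'  n0⇒n0
[1] read 'd'  n0⇒n1
[2] read 'd'  n1⇒n12
[3] read 'b'  n12⇒n13
[4] read 'b'  n13⇒n14  emit P3@[1:4]
[5] read 'a'  n14⇒n0 (fail-walked)
[6] read 'a'  n0⇒n0
[7] read 'd'  n0⇒n1
[8] read 'a'  n1⇒n2
[9] read 'b'  n2⇒n3
[10] read 'a'  n3⇒n4
[11] read 'd'  n4⇒n5
[12] read 'c'  n5⇒n6  emit P0@[7:12]
[13] read 'e'  n6⇒n15 (fail-walked)
[14] read 'a'  n15⇒n0 (fail-walked)
[15] read 'd'  n0⇒n1
[16] read 'c'  n1⇒n7 (fail-walked)
[17] read 'c'  n7⇒n8
[18] read 'a'  n8⇒n9  emit P1@[16:18]
[19] read 'd'  n9⇒n1 (fail-walked)
[20] read 'a'  n1⇒n2
[21] read 'b'  n2⇒n3
[22] read 'a'  n3⇒n4
[23] read 'd'  n4⇒n5
[24] read 'c'  n5⇒n6  emit P0@[19:24]
[25] read 'd'  n6⇒n1 (fail-walked)
[26] read 'c'  n1⇒n7 (fail-walked)
[27] read 'd'  n7⇒n1 (fail-walked)
[28] read 'd'  n1⇒n12
[29] read 'b'  n12⇒n13
[30] read 'd'  n13⇒n1 (fail-walked)
[31] read 'd'  n1⇒n12
[32] read 'b'  n12⇒n13
[33] read 'b'  n13⇒n14  emit P3@[30:33]
[34] read 'c'  n14⇒n21 (fail-walked)
[35] read 'c'  n21⇒n22

Result: [[4,3],[12,0],[18,1],[24,0],[33,3]]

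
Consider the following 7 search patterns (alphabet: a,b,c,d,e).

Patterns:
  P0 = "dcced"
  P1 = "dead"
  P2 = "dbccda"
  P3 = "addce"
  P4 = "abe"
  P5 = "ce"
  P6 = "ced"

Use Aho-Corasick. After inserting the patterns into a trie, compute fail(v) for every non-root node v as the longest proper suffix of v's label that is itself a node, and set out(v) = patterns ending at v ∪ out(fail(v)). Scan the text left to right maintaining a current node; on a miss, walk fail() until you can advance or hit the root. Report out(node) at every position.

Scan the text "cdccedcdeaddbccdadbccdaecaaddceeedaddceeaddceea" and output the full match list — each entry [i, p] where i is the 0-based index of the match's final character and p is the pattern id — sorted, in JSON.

Construct AC machine:
Trie nodes:
  0='ε' goto a→14 c→21 d→1
  1='d' goto b→9 c→2 e→6
  2='dc' goto c→3
  3='dcc' goto e→4
  4='dcce' goto d→5
  5='dcced' goto ·  ←P0
  6='de' goto a→7
  7='dea' goto d→8
  8='dead' goto ·  ←P1
  9='db' goto c→10
  10='dbc' goto c→11
  11='dbcc' goto d→12
  12='dbccd' goto a→13
  13='dbccda' goto ·  ←P2
  14='a' goto b→19 d→15
  15='ad' goto d→16
  16='add' goto c→17
  17='addc' goto e→18
  18='addce' goto ·  ←P3
  19='ab' goto e→20
  20='abe' goto ·  ←P4
  21='c' goto e→22
  22='ce' goto d→23  ←P5
  23='ced' goto ·  ←P6

Failure links (BFS by depth):
  fail(1) 'd': from fail(0)=0 chase 'd': 0 ⇒ 0;  out=∅∪out(0)=∅
  fail(14) 'a': from fail(0)=0 chase 'a': 0 ⇒ 0;  out=∅∪out(0)=∅
  fail(21) 'c': from fail(0)=0 chase 'c': 0 ⇒ 0;  out=∅∪out(0)=∅
  fail(2) 'dc': from fail(1)=0 chase 'c': 0 ⇒ 21;  out=∅∪out(21)=∅
  fail(6) 'de': from fail(1)=0 chase 'e': 0 ⇒ 0;  out=∅∪out(0)=∅
  fail(9) 'db': from fail(1)=0 chase 'b': 0 ⇒ 0;  out=∅∪out(0)=∅
  fail(15) 'ad': from fail(14)=0 chase 'd': 0 ⇒ 1;  out=∅∪out(1)=∅
  fail(19) 'ab': from fail(14)=0 chase 'b': 0 ⇒ 0;  out=∅∪out(0)=∅
  fail(22) 'ce': from fail(21)=0 chase 'e': 0 ⇒ 0;  out={5}∪out(0)={5}
  fail(3) 'dcc': from fail(2)=21 chase 'c': 21→0 ⇒ 21;  out=∅∪out(21)=∅
  fail(7) 'dea': from fail(6)=0 chase 'a': 0 ⇒ 14;  out=∅∪out(14)=∅
  fail(10) 'dbc': from fail(9)=0 chase 'c': 0 ⇒ 21;  out=∅∪out(21)=∅
  fail(16) 'add': from fail(15)=1 chase 'd': 1→0 ⇒ 1;  out=∅∪out(1)=∅
  fail(20) 'abe': from fail(19)=0 chase 'e': 0 ⇒ 0;  out={4}∪out(0)={4}
  fail(23) 'ced': from fail(22)=0 chase 'd': 0 ⇒ 1;  out={6}∪out(1)={6}
  fail(4) 'dcce': from fail(3)=21 chase 'e': 21 ⇒ 22;  out=∅∪out(22)={5}
  fail(8) 'dead': from fail(7)=14 chase 'd': 14 ⇒ 15;  out={1}∪out(15)={1}
  fail(11) 'dbcc': from fail(10)=21 chase 'c': 21→0 ⇒ 21;  out=∅∪out(21)=∅
  fail(17) 'addc': from fail(16)=1 chase 'c': 1 ⇒ 2;  out=∅∪out(2)=∅
  fail(5) 'dcced': from fail(4)=22 chase 'd': 22 ⇒ 23;  out={0}∪out(23)={0,6}
  fail(12) 'dbccd': from fail(11)=21 chase 'd': 21→0 ⇒ 1;  out=∅∪out(1)=∅
  fail(18) 'addce': from fail(17)=2 chase 'e': 2→21 ⇒ 22;  out={3}∪out(22)={3,5}
  fail(13) 'dbccda': from fail(12)=1 chase 'a': 1→0 ⇒ 14;  out={2}∪out(14)={2}

Scan:
[0] read 'c'  n0⇒n21
[1] read 'd'  n21⇒n1 (fail-walked)
[2] read 'c'  n1⇒n2
[3] read 'c'  n2⇒n3
[4] read 'e'  n3⇒n4  ** P5@[3:4]
[5] read 'd'  n4⇒n5  ** P0@[1:5],P6@[3:5]
[6] read 'c'  n5⇒n2 (fail-walked)
[7] read 'd'  n2⇒n1 (fail-walked)
[8] read 'e'  n1⇒n6
[9] read 'a'  n6⇒n7
[10] read 'd'  n7⇒n8  ** P1@[7:10]
[11] read 'd'  n8⇒n16 (fail-walked)
[12] read 'b'  n16⇒n9 (fail-walked)
[13] read 'c'  n9⇒n10
[14] read 'c'  n10⇒n11
[15] read 'd'  n11⇒n12
[16] read 'a'  n12⇒n13  ** P2@[11:16]
[17] read 'd'  n13⇒n15 (fail-walked)
[18] read 'b'  n15⇒n9 (fail-walked)
[19] read 'c'  n9⇒n10
[20] read 'c'  n10⇒n11
[21] read 'd'  n11⇒n12
[22] read 'a'  n12⇒n13  ** P2@[17:22]
[23] read 'e'  n13⇒n0 (fail-walked)
[24] read 'c'  n0⇒n21
[25] read 'a'  n21⇒n14 (fail-walked)
[26] read 'a'  n14⇒n14 (fail-walked)
[27] read 'd'  n14⇒n15
[28] read 'd'  n15⇒n16
[29] read 'c'  n16⇒n17
[30] read 'e'  n17⇒n18  ** P3@[26:30],P5@[29:30]
[31] read 'e'  n18⇒n0 (fail-walked)
[32] read 'e'  n0⇒n0
[33] read 'd'  n0⇒n1
[34] read 'a'  n1⇒n14 (fail-walked)
[35] read 'd'  n14⇒n15
[36] read 'd'  n15⇒n16
[37] read 'c'  n16⇒n17
[38] read 'e'  n17⇒n18  ** P3@[34:38],P5@[37:38]
[39] read 'e'  n18⇒n0 (fail-walked)
[40] read 'a'  n0⇒n14
[41] read 'd'  n14⇒n15
[42] read 'd'  n15⇒n16
[43] read 'c'  n16⇒n17
[44] read 'e'  n17⇒n18  ** P3@[40:44],P5@[43:44]
[45] read 'e'  n18⇒n0 (fail-walked)
[46] read 'a'  n0⇒n14

Result: [[4,5],[5,0],[5,6],[10,1],[16,2],[22,2],[30,3],[30,5],[38,3],[38,5],[44,3],[44,5]]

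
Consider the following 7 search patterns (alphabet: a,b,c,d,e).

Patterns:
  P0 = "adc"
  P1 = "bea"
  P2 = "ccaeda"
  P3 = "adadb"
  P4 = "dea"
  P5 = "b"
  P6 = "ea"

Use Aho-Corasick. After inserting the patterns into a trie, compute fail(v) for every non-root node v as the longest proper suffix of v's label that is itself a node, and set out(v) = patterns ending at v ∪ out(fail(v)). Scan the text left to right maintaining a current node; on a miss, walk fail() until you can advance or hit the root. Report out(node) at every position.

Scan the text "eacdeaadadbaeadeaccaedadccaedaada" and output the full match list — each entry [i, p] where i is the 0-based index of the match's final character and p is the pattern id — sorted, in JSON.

Build:
Trie nodes:
  0='ε' goto a→1 b→4 c→7 d→16 e→19
  1='a' goto d→2
  2='ad' goto a→13 c→3
  3='adc' goto ·  [P0 ends]
  4='b' goto e→5  [P5 ends]
  5='be' goto a→6
  6='bea' goto ·  [P1 ends]
  7='c' goto c→8
  8='cc' goto a→9
  9='cca' goto e→10
  10='ccae' goto d→11
  11='ccaed' goto a→12
  12='ccaeda' goto ·  [P2 ends]
  13='ada' goto d→14
  14='adad' goto b→15
  15='adadb' goto ·  [P3 ends]
  16='d' goto e→17
  17='de' goto a→18
  18='dea' goto ·  [P4 ends]
  19='e' goto a→20
  20='ea' goto ·  [P6 ends]

BFS fail/out derivation:
  n1('a'): parent n0 fail=0; on 'a' 0 → fail=0;  out ∅∪∅=∅
  n4('b'): parent n0 fail=0; on 'b' 0 → fail=0;  out {5}∪∅={5}
  n7('c'): parent n0 fail=0; on 'c' 0 → fail=0;  out ∅∪∅=∅
  n16('d'): parent n0 fail=0; on 'd' 0 → fail=0;  out ∅∪∅=∅
  n19('e'): parent n0 fail=0; on 'e' 0 → fail=0;  out ∅∪∅=∅
  n2('ad'): parent n1 fail=0; on 'd' 0 → fail=16;  out ∅∪∅=∅
  n5('be'): parent n4 fail=0; on 'e' 0 → fail=19;  out ∅∪∅=∅
  n8('cc'): parent n7 fail=0; on 'c' 0 → fail=7;  out ∅∪∅=∅
  n17('de'): parent n16 fail=0; on 'e' 0 → fail=19;  out ∅∪∅=∅
  n20('ea'): parent n19 fail=0; on 'a' 0 → fail=1;  out {6}∪∅={6}
  n3('adc'): parent n2 fail=16; on 'c' 16→0 → fail=7;  out {0}∪∅={0}
  n6('bea'): parent n5 fail=19; on 'a' 19 → fail=20;  out {1}∪{6}={1,6}
  n9('cca'): parent n8 fail=7; on 'a' 7→0 → fail=1;  out ∅∪∅=∅
  n13('ada'): parent n2 fail=16; on 'a' 16→0 → fail=1;  out ∅∪∅=∅
  n18('dea'): parent n17 fail=19; on 'a' 19 → fail=20;  out {4}∪{6}={4,6}
  n10('ccae'): parent n9 fail=1; on 'e' 1→0 → fail=19;  out ∅∪∅=∅
  n14('adad'): parent n13 fail=1; on 'd' 1 → fail=2;  out ∅∪∅=∅
  n11('ccaed'): parent n10 fail=19; on 'd' 19→0 → fail=16;  out ∅∪∅=∅
  n15('adadb'): parent n14 fail=2; on 'b' 2→16→0 → fail=4;  out {3}∪{5}={3,5}
  n12('ccaeda'): parent n11 fail=16; on 'a' 16→0 → fail=1;  out {2}∪∅={2}

Scan:
i=0 'e': node 0→19
i=1 'a': node 19→20  ** P6@[0:1]
i=2 'c': node 20→7 (fail-walked)
i=3 'd': node 7→16 (fail-walked)
i=4 'e': node 16→17
i=5 'a': node 17→18  ** P4@[3:5],P6@[4:5]
i=6 'a': node 18→1 (fail-walked)
i=7 'd': node 1→2
i=8 'a': node 2→13
i=9 'd': node 13→14
i=10 'b': node 14→15  ** P3@[6:10],P5@[10:10]
i=11 'a': node 15→1 (fail-walked)
i=12 'e': node 1→19 (fail-walked)
i=13 'a': node 19→20  ** P6@[12:13]
i=14 'd': node 20→2 (fail-walked)
i=15 'e': node 2→17 (fail-walked)
i=16 'a': node 17→18  ** P4@[14:16],P6@[15:16]
i=17 'c': node 18→7 (fail-walked)
i=18 'c': node 7→8
i=19 'a': node 8→9
i=20 'e': node 9→10
i=21 'd': node 10→11
i=22 'a': node 11→12  ** P2@[17:22]
i=23 'd': node 12→2 (fail-walked)
i=24 'c': node 2→3  ** P0@[22:24]
i=25 'c': node 3→8 (fail-walked)
i=26 'a': node 8→9
i=27 'e': node 9→10
i=28 'd': node 10→11
i=29 'a': node 11→12  ** P2@[24:29]
i=30 'a': node 12→1 (fail-walked)
i=31 'd': node 1→2
i=32 'a': node 2→13

All matches (sorted): [[1,6],[5,4],[5,6],[10,3],[10,5],[13,6],[16,4],[16,6],[22,2],[24,0],[29,2]]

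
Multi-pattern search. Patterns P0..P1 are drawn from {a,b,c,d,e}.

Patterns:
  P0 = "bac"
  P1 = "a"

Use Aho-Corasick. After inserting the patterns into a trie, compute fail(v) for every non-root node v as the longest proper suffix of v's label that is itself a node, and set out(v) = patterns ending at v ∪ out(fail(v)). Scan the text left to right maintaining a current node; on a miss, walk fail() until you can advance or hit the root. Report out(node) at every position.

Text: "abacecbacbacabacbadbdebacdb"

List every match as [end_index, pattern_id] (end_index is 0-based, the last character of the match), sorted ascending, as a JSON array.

Construct AC machine:
Trie (insert patterns):
  0='ε' goto a→4 b→1
  1='b' goto a→2
  2='ba' goto c→3
  3='bac' goto ·  [P0 ends]
  4='a' goto ·  [P1 ends]

BFS fail/out derivation:
  fail(1) 'b': from fail(0)=0 chase 'b': 0 ⇒ 0;  out=∅∪out(0)=∅
  fail(4) 'a': from fail(0)=0 chase 'a': 0 ⇒ 0;  out={1}∪out(0)={1}
  fail(2) 'ba': from fail(1)=0 chase 'a': 0 ⇒ 4;  out=∅∪out(4)={1}
  fail(3) 'bac': from fail(2)=4 chase 'c': 4→0 ⇒ 0;  out={0}∪out(0)={0}

Run:
pos 0 'a': at 4  ** P1@[0:0]
pos 1 'b': at 1 (fail-walked)
pos 2 'a': at 2  ** P1@[2:2]
pos 3 'c': at 3  ** P0@[1:3]
pos 4 'e': at 0 (fail-walked)
pos 5 'c': at 0
pos 6 'b': at 1
pos 7 'a': at 2  ** P1@[7:7]
pos 8 'c': at 3  ** P0@[6:8]
pos 9 'b': at 1 (fail-walked)
pos 10 'a': at 2  ** P1@[10:10]
pos 11 'c': at 3  ** P0@[9:11]
pos 12 'a': at 4 (fail-walked)  ** P1@[12:12]
pos 13 'b': at 1 (fail-walked)
pos 14 'a': at 2  ** P1@[14:14]
pos 15 'c': at 3  ** P0@[13:15]
pos 16 'b': at 1 (fail-walked)
pos 17 'a': at 2  ** P1@[17:17]
pos 18 'd': at 0 (fail-walked)
pos 19 'b': at 1
pos 20 'd': at 0 (fail-walked)
pos 21 'e': at 0
pos 22 'b': at 1
pos 23 'a': at 2  ** P1@[23:23]
pos 24 'c': at 3  ** P0@[22:24]
pos 25 'd': at 0 (fail-walked)
pos 26 'b': at 1

Result: [[0,1],[2,1],[3,0],[7,1],[8,0],[10,1],[11,0],[12,1],[14,1],[15,0],[17,1],[23,1],[24,0]]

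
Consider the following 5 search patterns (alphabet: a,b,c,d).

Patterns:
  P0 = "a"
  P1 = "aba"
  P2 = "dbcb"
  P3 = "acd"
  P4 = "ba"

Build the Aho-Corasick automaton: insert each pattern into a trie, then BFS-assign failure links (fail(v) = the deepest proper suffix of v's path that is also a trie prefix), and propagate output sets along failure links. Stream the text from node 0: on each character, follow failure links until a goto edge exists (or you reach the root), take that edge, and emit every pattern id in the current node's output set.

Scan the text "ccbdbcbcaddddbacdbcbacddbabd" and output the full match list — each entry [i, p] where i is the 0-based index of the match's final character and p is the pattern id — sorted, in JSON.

Build automaton:
Trie (insert patterns):
  n0 'ε': a→1 b→10 d→4
  n1 'a': b→2 c→8  ←P0
  n2 'ab': a→3
  n3 'aba': ·  ←P1
  n4 'd': b→5
  n5 'db': c→6
  n6 'dbc': b→7
  n7 'dbcb': ·  ←P2
  n8 'ac': d→9
  n9 'acd': ·  ←P3
  n10 'b': a→11
  n11 'ba': ·  ←P4

Failure links (BFS by depth):
  n1('a'): parent n0 fail=0; on 'a' 0 → fail=0;  out {0}∪∅={0}
  n4('d'): parent n0 fail=0; on 'd' 0 → fail=0;  out ∅∪∅=∅
  n10('b'): parent n0 fail=0; on 'b' 0 → fail=0;  out ∅∪∅=∅
  n2('ab'): parent n1 fail=0; on 'b' 0 → fail=10;  out ∅∪∅=∅
  n5('db'): parent n4 fail=0; on 'b' 0 → fail=10;  out ∅∪∅=∅
  n8('ac'): parent n1 fail=0; on 'c' 0 → fail=0;  out ∅∪∅=∅
  n11('ba'): parent n10 fail=0; on 'a' 0 → fail=1;  out {4}∪{0}={0,4}
  n3('aba'): parent n2 fail=10; on 'a' 10 → fail=11;  out {1}∪{0,4}={0,1,4}
  n6('dbc'): parent n5 fail=10; on 'c' 10→0 → fail=0;  out ∅∪∅=∅
  n9('acd'): parent n8 fail=0; on 'd' 0 → fail=4;  out {3}∪∅={3}
  n7('dbcb'): parent n6 fail=0; on 'b' 0 → fail=10;  out {2}∪∅={2}

Scan:
i=0 'c': node 0→0
i=1 'c': node 0→0
i=2 'b': node 0→10
i=3 'd': node 10→4 (fail-walked)
i=4 'b': node 4→5
i=5 'c': node 5→6
i=6 'b': node 6→7  emit P2@[3:6]
i=7 'c': node 7→0 (fail-walked)
i=8 'a': node 0→1  emit P0@[8:8]
i=9 'd': node 1→4 (fail-walked)
i=10 'd': node 4→4 (fail-walked)
i=11 'd': node 4→4 (fail-walked)
i=12 'd': node 4→4 (fail-walked)
i=13 'b': node 4→5
i=14 'a': node 5→11 (fail-walked)  emit P0@[14:14],P4@[13:14]
i=15 'c': node 11→8 (fail-walked)
i=16 'd': node 8→9  emit P3@[14:16]
i=17 'b': node 9→5 (fail-walked)
i=18 'c': node 5→6
i=19 'b': node 6→7  emit P2@[16:19]
i=20 'a': node 7→11 (fail-walked)  emit P0@[20:20],P4@[19:20]
i=21 'c': node 11→8 (fail-walked)
i=22 'd': node 8→9  emit P3@[20:22]
i=23 'd': node 9→4 (fail-walked)
i=24 'b': node 4→5
i=25 'a': node 5→11 (fail-walked)  emit P0@[25:25],P4@[24:25]
i=26 'b': node 11→2 (fail-walked)
i=27 'd': node 2→4 (fail-walked)

Result: [[6,2],[8,0],[14,0],[14,4],[16,3],[19,2],[20,0],[20,4],[22,3],[25,0],[25,4]]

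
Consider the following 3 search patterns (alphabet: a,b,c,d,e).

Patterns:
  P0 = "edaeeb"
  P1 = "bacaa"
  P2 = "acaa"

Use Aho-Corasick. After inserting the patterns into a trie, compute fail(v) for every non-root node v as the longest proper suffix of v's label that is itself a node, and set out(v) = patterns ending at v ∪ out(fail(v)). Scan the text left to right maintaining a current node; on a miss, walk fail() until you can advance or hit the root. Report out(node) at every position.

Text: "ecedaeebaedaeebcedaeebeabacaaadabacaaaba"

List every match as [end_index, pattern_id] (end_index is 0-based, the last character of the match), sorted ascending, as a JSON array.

Construct AC machine:
Trie (insert patterns):
  0='ε' goto a→12 b→7 e→1
  1='e' goto d→2
  2='ed' goto a→3
  3='eda' goto e→4
  4='edae' goto e→5
  5='edaee' goto b→6
  6='edaeeb' goto ·  ←P0
  7='b' goto a→8
  8='ba' goto c→9
  9='bac' goto a→10
  10='baca' goto a→11
  11='bacaa' goto ·  ←P1
  12='a' goto c→13
  13='ac' goto a→14
  14='aca' goto a→15
  15='acaa' goto ·  ←P2

Failure links (BFS by depth):
  fail(1) 'e': from fail(0)=0 chase 'e': 0 ⇒ 0;  out=∅∪out(0)=∅
  fail(7) 'b': from fail(0)=0 chase 'b': 0 ⇒ 0;  out=∅∪out(0)=∅
  fail(12) 'a': from fail(0)=0 chase 'a': 0 ⇒ 0;  out=∅∪out(0)=∅
  fail(2) 'ed': from fail(1)=0 chase 'd': 0 ⇒ 0;  out=∅∪out(0)=∅
  fail(8) 'ba': from fail(7)=0 chase 'a': 0 ⇒ 12;  out=∅∪out(12)=∅
  fail(13) 'ac': from fail(12)=0 chase 'c': 0 ⇒ 0;  out=∅∪out(0)=∅
  fail(3) 'eda': from fail(2)=0 chase 'a': 0 ⇒ 12;  out=∅∪out(12)=∅
  fail(9) 'bac': from fail(8)=12 chase 'c': 12 ⇒ 13;  out=∅∪out(13)=∅
  fail(14) 'aca': from fail(13)=0 chase 'a': 0 ⇒ 12;  out=∅∪out(12)=∅
  fail(4) 'edae': from fail(3)=12 chase 'e': 12→0 ⇒ 1;  out=∅∪out(1)=∅
  fail(10) 'baca': from fail(9)=13 chase 'a': 13 ⇒ 14;  out=∅∪out(14)=∅
  fail(15) 'acaa': from fail(14)=12 chase 'a': 12→0 ⇒ 12;  out={2}∪out(12)={2}
  fail(5) 'edaee': from fail(4)=1 chase 'e': 1→0 ⇒ 1;  out=∅∪out(1)=∅
  fail(11) 'bacaa': from fail(10)=14 chase 'a': 14 ⇒ 15;  out={1}∪out(15)={1,2}
  fail(6) 'edaeeb': from fail(5)=1 chase 'b': 1→0 ⇒ 7;  out={0}∪out(7)={0}

Scan:
[0] read 'e'  n0⇒n1
[1] read 'c'  n1⇒n0 ·f
[2] read 'e'  n0⇒n1
[3] read 'd'  n1⇒n2
[4] read 'a'  n2⇒n3
[5] read 'e'  n3⇒n4
[6] read 'e'  n4⇒n5
[7] read 'b'  n5⇒n6  ** P0@[2:7]
[8] read 'a'  n6⇒n8 ·f
[9] read 'e'  n8⇒n1 ·f
[10] read 'd'  n1⇒n2
[11] read 'a'  n2⇒n3
[12] read 'e'  n3⇒n4
[13] read 'e'  n4⇒n5
[14] read 'b'  n5⇒n6  ** P0@[9:14]
[15] read 'c'  n6⇒n0 ·f
[16] read 'e'  n0⇒n1
[17] read 'd'  n1⇒n2
[18] read 'a'  n2⇒n3
[19] read 'e'  n3⇒n4
[20] read 'e'  n4⇒n5
[21] read 'b'  n5⇒n6  ** P0@[16:21]
[22] read 'e'  n6⇒n1 ·f
[23] read 'a'  n1⇒n12 ·f
[24] read 'b'  n12⇒n7 ·f
[25] read 'a'  n7⇒n8
[26] read 'c'  n8⇒n9
[27] read 'a'  n9⇒n10
[28] read 'a'  n10⇒n11  ** P1@[24:28],P2@[25:28]
[29] read 'a'  n11⇒n12 ·f
[30] read 'd'  n12⇒n0 ·f
[31] read 'a'  n0⇒n12
[32] read 'b'  n12⇒n7 ·f
[33] read 'a'  n7⇒n8
[34] read 'c'  n8⇒n9
[35] read 'a'  n9⇒n10
[36] read 'a'  n10⇒n11  ** P1@[32:36],P2@[33:36]
[37] read 'a'  n11⇒n12 ·f
[38] read 'b'  n12⇒n7 ·f
[39] read 'a'  n7⇒n8

All matches (sorted): [[7,0],[14,0],[21,0],[28,1],[28,2],[36,1],[36,2]]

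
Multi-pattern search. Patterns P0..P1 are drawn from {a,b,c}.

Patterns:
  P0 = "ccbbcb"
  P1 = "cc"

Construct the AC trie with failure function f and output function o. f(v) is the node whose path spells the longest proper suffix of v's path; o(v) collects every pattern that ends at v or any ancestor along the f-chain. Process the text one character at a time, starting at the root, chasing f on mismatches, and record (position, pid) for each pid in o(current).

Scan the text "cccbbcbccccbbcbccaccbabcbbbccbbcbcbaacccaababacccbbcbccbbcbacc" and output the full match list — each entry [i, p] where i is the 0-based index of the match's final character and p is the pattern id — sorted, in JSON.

Construct AC machine:
Trie (insert patterns):
  0='ε' goto c→1
  1='c' goto c→2
  2='cc' goto b→3  [P1 ends]
  3='ccb' goto b→4
  4='ccbb' goto c→5
  5='ccbbc' goto b→6
  6='ccbbcb' goto ·  [P0 ends]

BFS fail/out derivation:
  fail(1) 'c': from fail(0)=0 chase 'c': 0 ⇒ 0;  out=∅∪out(0)=∅
  fail(2) 'cc': from fail(1)=0 chase 'c': 0 ⇒ 1;  out={1}∪out(1)={1}
  fail(3) 'ccb': from fail(2)=1 chase 'b': 1→0 ⇒ 0;  out=∅∪out(0)=∅
  fail(4) 'ccbb': from fail(3)=0 chase 'b': 0 ⇒ 0;  out=∅∪out(0)=∅
  fail(5) 'ccbbc': from fail(4)=0 chase 'c': 0 ⇒ 1;  out=∅∪out(1)=∅
  fail(6) 'ccbbcb': from fail(5)=1 chase 'b': 1→0 ⇒ 0;  out={0}∪out(0)={0}

Scan:
i=0 'c': node 0→1
i=1 'c': node 1→2  emit P1@[0:1]
i=2 'c': node 2→2 (via fail)  emit P1@[1:2]
i=3 'b': node 2→3
i=4 'b': node 3→4
i=5 'c': node 4→5
i=6 'b': node 5→6  emit P0@[1:6]
i=7 'c': node 6→1 (via fail)
i=8 'c': node 1→2  emit P1@[7:8]
i=9 'c': node 2→2 (via fail)  emit P1@[8:9]
i=10 'c': node 2→2 (via fail)  emit P1@[9:10]
i=11 'b': node 2→3
i=12 'b': node 3→4
i=13 'c': node 4→5
i=14 'b': node 5→6  emit P0@[9:14]
i=15 'c': node 6→1 (via fail)
i=16 'c': node 1→2  emit P1@[15:16]
i=17 'a': node 2→0 (via fail)
i=18 'c': node 0→1
i=19 'c': node 1→2  emit P1@[18:19]
i=20 'b': node 2→3
i=21 'a': node 3→0 (via fail)
i=22 'b': node 0→0
i=23 'c': node 0→1
i=24 'b': node 1→0 (via fail)
i=25 'b': node 0→0
i=26 'b': node 0→0
i=27 'c': node 0→1
i=28 'c': node 1→2  emit P1@[27:28]
i=29 'b': node 2→3
i=30 'b': node 3→4
i=31 'c': node 4→5
i=32 'b': node 5→6  emit P0@[27:32]
i=33 'c': node 6→1 (via fail)
i=34 'b': node 1→0 (via fail)
i=35 'a': node 0→0
i=36 'a': node 0→0
i=37 'c': node 0→1
i=38 'c': node 1→2  emit P1@[37:38]
i=39 'c': node 2→2 (via fail)  emit P1@[38:39]
i=40 'a': node 2→0 (via fail)
i=41 'a': node 0→0
i=42 'b': node 0→0
i=43 'a': node 0→0
i=44 'b': node 0→0
i=45 'a': node 0→0
i=46 'c': node 0→1
i=47 'c': node 1→2  emit P1@[46:47]
i=48 'c': node 2→2 (via fail)  emit P1@[47:48]
i=49 'b': node 2→3
i=50 'b': node 3→4
i=51 'c': node 4→5
i=52 'b': node 5→6  emit P0@[47:52]
i=53 'c': node 6→1 (via fail)
i=54 'c': node 1→2  emit P1@[53:54]
i=55 'b': node 2→3
i=56 'b': node 3→4
i=57 'c': node 4→5
i=58 'b': node 5→6  emit P0@[53:58]
i=59 'a': node 6→0 (via fail)
i=60 'c': node 0→1
i=61 'c': node 1→2  emit P1@[60:61]

Matches: [[1,1],[2,1],[6,0],[8,1],[9,1],[10,1],[14,0],[16,1],[19,1],[28,1],[32,0],[38,1],[39,1],[47,1],[48,1],[52,0],[54,1],[58,0],[61,1]]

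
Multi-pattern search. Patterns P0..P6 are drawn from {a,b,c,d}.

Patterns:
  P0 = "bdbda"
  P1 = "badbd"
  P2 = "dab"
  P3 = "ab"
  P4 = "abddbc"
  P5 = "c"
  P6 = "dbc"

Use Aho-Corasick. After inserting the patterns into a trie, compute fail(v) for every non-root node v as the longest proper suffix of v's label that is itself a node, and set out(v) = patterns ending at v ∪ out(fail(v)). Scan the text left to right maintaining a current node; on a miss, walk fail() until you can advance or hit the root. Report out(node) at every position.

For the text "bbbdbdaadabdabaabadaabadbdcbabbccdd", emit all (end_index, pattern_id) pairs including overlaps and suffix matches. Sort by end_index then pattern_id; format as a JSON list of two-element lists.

Build automaton:
Trie (insert patterns):
  0='ε' goto a→13 b→1 c→19 d→10
  1='b' goto a→6 d→2
  2='bd' goto b→3
  3='bdb' goto d→4
  4='bdbd' goto a→5
  5='bdbda' goto ·  [P0 ends]
  6='ba' goto d→7
  7='bad' goto b→8
  8='badb' goto d→9
  9='badbd' goto ·  [P1 ends]
  10='d' goto a→11 b→20
  11='da' goto b→12
  12='dab' goto ·  [P2 ends]
  13='a' goto b→14
  14='ab' goto d→15  [P3 ends]
  15='abd' goto d→16
  16='abdd' goto b→17
  17='abddb' goto c→18
  18='abddbc' goto ·  [P4 ends]
  19='c' goto ·  [P5 ends]
  20='db' goto c→21
  21='dbc' goto ·  [P6 ends]

BFS fail/out derivation:
  n1('b'): parent n0 fail=0; on 'b' 0 → fail=0;  out ∅∪∅=∅
  n10('d'): parent n0 fail=0; on 'd' 0 → fail=0;  out ∅∪∅=∅
  n13('a'): parent n0 fail=0; on 'a' 0 → fail=0;  out ∅∪∅=∅
  n19('c'): parent n0 fail=0; on 'c' 0 → fail=0;  out {5}∪∅={5}
  n2('bd'): parent n1 fail=0; on 'd' 0 → fail=10;  out ∅∪∅=∅
  n6('ba'): parent n1 fail=0; on 'a' 0 → fail=13;  out ∅∪∅=∅
  n11('da'): parent n10 fail=0; on 'a' 0 → fail=13;  out ∅∪∅=∅
  n14('ab'): parent n13 fail=0; on 'b' 0 → fail=1;  out {3}∪∅={3}
  n20('db'): parent n10 fail=0; on 'b' 0 → fail=1;  out ∅∪∅=∅
  n3('bdb'): parent n2 fail=10; on 'b' 10 → fail=20;  out ∅∪∅=∅
  n7('bad'): parent n6 fail=13; on 'd' 13→0 → fail=10;  out ∅∪∅=∅
  n12('dab'): parent n11 fail=13; on 'b' 13 → fail=14;  out {2}∪{3}={2,3}
  n15('abd'): parent n14 fail=1; on 'd' 1 → fail=2;  out ∅∪∅=∅
  n21('dbc'): parent n20 fail=1; on 'c' 1→0 → fail=19;  out {6}∪{5}={5,6}
  n4('bdbd'): parent n3 fail=20; on 'd' 20→1 → fail=2;  out ∅∪∅=∅
  n8('badb'): parent n7 fail=10; on 'b' 10 → fail=20;  out ∅∪∅=∅
  n16('abdd'): parent n15 fail=2; on 'd' 2→10→0 → fail=10;  out ∅∪∅=∅
  n5('bdbda'): parent n4 fail=2; on 'a' 2→10 → fail=11;  out {0}∪∅={0}
  n9('badbd'): parent n8 fail=20; on 'd' 20→1 → fail=2;  out {1}∪∅={1}
  n17('abddb'): parent n16 fail=10; on 'b' 10 → fail=20;  out ∅∪∅=∅
  n18('abddbc'): parent n17 fail=20; on 'c' 20 → fail=21;  out {4}∪{5,6}={4,5,6}

Text stream:
[0] read 'b'  n0⇒n1
[1] read 'b'  n1⇒n1 (fail-walked)
[2] read 'b'  n1⇒n1 (fail-walked)
[3] read 'd'  n1⇒n2
[4] read 'b'  n2⇒n3
[5] read 'd'  n3⇒n4
[6] read 'a'  n4⇒n5  emit P0@[2:6]
[7] read 'a'  n5⇒n13 (fail-walked)
[8] read 'd'  n13⇒n10 (fail-walked)
[9] read 'a'  n10⇒n11
[10] read 'b'  n11⇒n12  emit P2@[8:10],P3@[9:10]
[11] read 'd'  n12⇒n15 (fail-walked)
[12] read 'a'  n15⇒n11 (fail-walked)
[13] read 'b'  n11⇒n12  emit P2@[11:13],P3@[12:13]
[14] read 'a'  n12⇒n6 (fail-walked)
[15] read 'a'  n6⇒n13 (fail-walked)
[16] read 'b'  n13⇒n14  emit P3@[15:16]
[17] read 'a'  n14⇒n6 (fail-walked)
[18] read 'd'  n6⇒n7
[19] read 'a'  n7⇒n11 (fail-walked)
[20] read 'a'  n11⇒n13 (fail-walked)
[21] read 'b'  n13⇒n14  emit P3@[20:21]
[22] read 'a'  n14⇒n6 (fail-walked)
[23] read 'd'  n6⇒n7
[24] read 'b'  n7⇒n8
[25] read 'd'  n8⇒n9  emit P1@[21:25]
[26] read 'c'  n9⇒n19 (fail-walked)  emit P5@[26:26]
[27] read 'b'  n19⇒n1 (fail-walked)
[28] read 'a'  n1⇒n6
[29] read 'b'  n6⇒n14 (fail-walked)  emit P3@[28:29]
[30] read 'b'  n14⇒n1 (fail-walked)
[31] read 'c'  n1⇒n19 (fail-walked)  emit P5@[31:31]
[32] read 'c'  n19⇒n19 (fail-walked)  emit P5@[32:32]
[33] read 'd'  n19⇒n10 (fail-walked)
[34] read 'd'  n10⇒n10 (fail-walked)

All matches (sorted): [[6,0],[10,2],[10,3],[13,2],[13,3],[16,3],[21,3],[25,1],[26,5],[29,3],[31,5],[32,5]]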